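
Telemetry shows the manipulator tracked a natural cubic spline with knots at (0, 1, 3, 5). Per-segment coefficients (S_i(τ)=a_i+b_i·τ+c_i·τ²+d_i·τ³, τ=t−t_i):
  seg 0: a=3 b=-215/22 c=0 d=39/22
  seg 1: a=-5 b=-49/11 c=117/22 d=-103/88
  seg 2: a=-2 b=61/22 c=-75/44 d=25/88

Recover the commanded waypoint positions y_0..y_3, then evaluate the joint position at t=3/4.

y_0=3 y_1=-5 y_2=-2 y_3=-1
S(3/4) = -5043/1408

y_0 = S_0(0) = a_0 = 3
y_1 = S_1(0) = a_1 = -5
y_2 = S_2(0) = a_2 = -2
y_3 = S_2(2) = -1
t_q=3/4 is in segment 0 (τ=3/4); S_0(τ)=-5043/1408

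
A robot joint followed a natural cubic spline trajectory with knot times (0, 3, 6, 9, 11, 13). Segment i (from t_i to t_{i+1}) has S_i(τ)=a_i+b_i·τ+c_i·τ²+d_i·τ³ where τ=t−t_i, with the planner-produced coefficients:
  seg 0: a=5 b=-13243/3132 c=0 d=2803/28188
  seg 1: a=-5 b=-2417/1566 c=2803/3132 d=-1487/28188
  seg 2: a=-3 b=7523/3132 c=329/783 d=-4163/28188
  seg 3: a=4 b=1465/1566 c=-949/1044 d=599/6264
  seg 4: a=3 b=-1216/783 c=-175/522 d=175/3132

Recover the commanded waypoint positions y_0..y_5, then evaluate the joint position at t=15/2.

y_0=5 y_1=-5 y_2=-3 y_3=4 y_4=3 y_5=-1
S(15/2) = 2923/2784

y_0 = S_0(0) = a_0 = 5
y_1 = S_1(0) = a_1 = -5
y_2 = S_2(0) = a_2 = -3
y_3 = S_3(0) = a_3 = 4
y_4 = S_4(0) = a_4 = 3
y_5 = S_4(2) = -1
t_q=15/2 is in segment 2 (τ=3/2); S_2(τ)=2923/2784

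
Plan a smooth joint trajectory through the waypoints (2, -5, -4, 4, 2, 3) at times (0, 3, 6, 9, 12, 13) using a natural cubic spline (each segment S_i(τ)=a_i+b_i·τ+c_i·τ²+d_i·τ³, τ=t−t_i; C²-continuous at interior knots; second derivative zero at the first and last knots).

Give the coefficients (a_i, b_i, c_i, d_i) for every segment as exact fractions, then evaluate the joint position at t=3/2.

Δ: Δ0=-7/3, Δ1=1/3, Δ2=8/3, Δ3=-2/3, Δ4=1
row 1: diag=12, rhs=16; c'=1/4, d'=4/3
row 2: denom=12−3·1/4=45/4; d'=(14−3·4/3)/(45/4)=8/9
row 3: denom=12−3·4/15=56/5; d'=(-20−3·8/9)/(56/5)=-85/42
row 4: denom=8−3·15/56=403/56; d'=(10−3·-85/42)/(403/56)=900/403
back: M4=900/403
back: M3=-85/42−15/56·900/403=-3170/1209
back: M2=8/9−4/15·-3170/1209=640/403
back: M1=4/3−1/4·640/403=1132/1209
M: M0=0, M1=1132/1209, M2=640/403, M3=-3170/1209, M4=900/403, M5=0
seg 0: a=2, c=M0/2=0, d=(M1−M0)/(6·3)=566/10881, b=Δ0−h0·(2M0+M1)/6=-1129/403
seg 1: a=-5, c=M1/2=566/1209, d=(M2−M1)/(6·3)=394/10881, b=Δ1−h1·(2M1+M2)/6=-563/403
seg 2: a=-4, c=M2/2=320/403, d=(M3−M2)/(6·3)=-2545/10881, b=Δ2−h2·(2M2+M3)/6=963/403
seg 3: a=4, c=M3/2=-1585/1209, d=(M4−M3)/(6·3)=2935/10881, b=Δ3−h3·(2M3+M4)/6=26/31
seg 4: a=2, c=M4/2=450/403, d=(M5−M4)/(6·1)=-150/403, b=Δ4−h4·(2M4+M5)/6=103/403
t_q=3/2 → seg 0, τ=3/2; S=2+-1129/403·τ+0·τ²+566/10881·τ³=-3267/1612

  seg 0: a=2 b=-1129/403 c=0 d=566/10881
  seg 1: a=-5 b=-563/403 c=566/1209 d=394/10881
  seg 2: a=-4 b=963/403 c=320/403 d=-2545/10881
  seg 3: a=4 b=26/31 c=-1585/1209 d=2935/10881
  seg 4: a=2 b=103/403 c=450/403 d=-150/403
S(3/2) = -3267/1612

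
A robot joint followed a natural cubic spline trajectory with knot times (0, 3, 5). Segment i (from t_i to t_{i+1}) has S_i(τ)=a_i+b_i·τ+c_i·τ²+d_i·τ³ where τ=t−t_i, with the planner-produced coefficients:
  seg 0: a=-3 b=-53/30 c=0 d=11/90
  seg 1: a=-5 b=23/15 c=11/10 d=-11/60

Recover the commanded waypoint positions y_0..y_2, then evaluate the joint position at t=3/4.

y_0=-3 y_1=-5 y_2=1
S(3/4) = -547/128

y_0 = S_0(0) = a_0 = -3
y_1 = S_1(0) = a_1 = -5
y_2 = S_1(2) = 1
t_q=3/4 is in segment 0 (τ=3/4); S_0(τ)=-547/128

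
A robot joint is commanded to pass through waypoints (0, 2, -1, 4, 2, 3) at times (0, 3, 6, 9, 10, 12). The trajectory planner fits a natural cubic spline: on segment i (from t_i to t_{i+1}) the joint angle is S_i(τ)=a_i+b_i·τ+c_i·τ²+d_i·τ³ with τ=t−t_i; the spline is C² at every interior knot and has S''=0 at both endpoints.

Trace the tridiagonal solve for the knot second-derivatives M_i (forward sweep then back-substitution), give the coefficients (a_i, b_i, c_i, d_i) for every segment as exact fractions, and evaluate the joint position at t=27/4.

  seg 0: a=0 b=5425/3798 c=0 d=-2893/34182
  seg 1: a=2 b=-1627/1899 c=-2893/3798 d=8135/34182
  seg 2: a=-1 b=3793/3798 c=2621/1899 d=-13189/34182
  seg 3: a=4 b=-2161/1899 c=-883/422 d=4673/3798
  seg 4: a=2 b=-6197/3798 c=1012/633 d=-506/1899
S(27/4) = 9793/27008

Δ: Δ0=2/3, Δ1=-1, Δ2=5/3, Δ3=-2, Δ4=1/2
row 1: diag=12, rhs=-10; c'=1/4, d'=-5/6
row 2: denom=12−3·1/4=45/4; d'=(16−3·-5/6)/(45/4)=74/45
row 3: denom=8−3·4/15=36/5; d'=(-22−3·74/45)/(36/5)=-101/27
row 4: denom=6−1·5/36=211/36; d'=(15−1·-101/27)/(211/36)=2024/633
back: M4=2024/633
back: M3=-101/27−5/36·2024/633=-883/211
back: M2=74/45−4/15·-883/211=5242/1899
back: M1=-5/6−1/4·5242/1899=-2893/1899
M: M0=0, M1=-2893/1899, M2=5242/1899, M3=-883/211, M4=2024/633, M5=0
seg 0: a=0, c=M0/2=0, d=(M1−M0)/(6·3)=-2893/34182, b=Δ0−h0·(2M0+M1)/6=5425/3798
seg 1: a=2, c=M1/2=-2893/3798, d=(M2−M1)/(6·3)=8135/34182, b=Δ1−h1·(2M1+M2)/6=-1627/1899
seg 2: a=-1, c=M2/2=2621/1899, d=(M3−M2)/(6·3)=-13189/34182, b=Δ2−h2·(2M2+M3)/6=3793/3798
seg 3: a=4, c=M3/2=-883/422, d=(M4−M3)/(6·1)=4673/3798, b=Δ3−h3·(2M3+M4)/6=-2161/1899
seg 4: a=2, c=M4/2=1012/633, d=(M5−M4)/(6·2)=-506/1899, b=Δ4−h4·(2M4+M5)/6=-6197/3798
t_q=27/4 → seg 2, τ=3/4; S=-1+3793/3798·τ+2621/1899·τ²+-13189/34182·τ³=9793/27008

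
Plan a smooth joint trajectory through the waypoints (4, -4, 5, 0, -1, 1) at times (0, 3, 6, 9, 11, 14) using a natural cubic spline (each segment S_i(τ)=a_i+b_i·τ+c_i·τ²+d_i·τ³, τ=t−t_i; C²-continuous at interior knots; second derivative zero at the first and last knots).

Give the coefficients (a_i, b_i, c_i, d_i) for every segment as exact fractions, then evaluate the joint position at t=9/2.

  seg 0: a=4 b=-3001/660 c=0 d=1241/5940
  seg 1: a=-4 b=361/330 c=1241/660 d=-493/1188
  seg 2: a=5 b=773/660 c=-102/55 d=1799/5940
  seg 3: a=0 b=-587/330 c=115/132 d=-51/440
  seg 4: a=-1 b=52/165 c=29/165 d=-29/1485
S(9/2) = 829/1760

Δ: Δ0=-8/3, Δ1=3, Δ2=-5/3, Δ3=-1/2, Δ4=2/3
row 1: diag=12, rhs=34; c'=1/4, d'=17/6
row 2: denom=12−3·1/4=45/4; d'=(-28−3·17/6)/(45/4)=-146/45
row 3: denom=10−3·4/15=46/5; d'=(7−3·-146/45)/(46/5)=251/138
row 4: denom=10−2·5/23=220/23; d'=(7−2·251/138)/(220/23)=58/165
back: M4=58/165
back: M3=251/138−5/23·58/165=115/66
back: M2=-146/45−4/15·115/66=-204/55
back: M1=17/6−1/4·-204/55=1241/330
M: M0=0, M1=1241/330, M2=-204/55, M3=115/66, M4=58/165, M5=0
seg 0: a=4, c=M0/2=0, d=(M1−M0)/(6·3)=1241/5940, b=Δ0−h0·(2M0+M1)/6=-3001/660
seg 1: a=-4, c=M1/2=1241/660, d=(M2−M1)/(6·3)=-493/1188, b=Δ1−h1·(2M1+M2)/6=361/330
seg 2: a=5, c=M2/2=-102/55, d=(M3−M2)/(6·3)=1799/5940, b=Δ2−h2·(2M2+M3)/6=773/660
seg 3: a=0, c=M3/2=115/132, d=(M4−M3)/(6·2)=-51/440, b=Δ3−h3·(2M3+M4)/6=-587/330
seg 4: a=-1, c=M4/2=29/165, d=(M5−M4)/(6·3)=-29/1485, b=Δ4−h4·(2M4+M5)/6=52/165
t_q=9/2 → seg 1, τ=3/2; S=-4+361/330·τ+1241/660·τ²+-493/1188·τ³=829/1760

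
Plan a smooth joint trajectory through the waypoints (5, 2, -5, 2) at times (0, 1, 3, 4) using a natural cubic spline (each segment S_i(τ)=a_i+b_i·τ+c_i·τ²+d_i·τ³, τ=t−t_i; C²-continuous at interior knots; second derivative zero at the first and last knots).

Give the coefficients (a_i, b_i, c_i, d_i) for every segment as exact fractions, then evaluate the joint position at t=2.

  seg 0: a=5 b=-9/4 c=0 d=-3/4
  seg 1: a=2 b=-9/2 c=-9/4 d=11/8
  seg 2: a=-5 b=3 c=6 d=-2
S(2) = -27/8

Δ: Δ0=-3, Δ1=-7/2, Δ2=7
row 1: diag=6, rhs=-3; c'=1/3, d'=-1/2
row 2: denom=6−2·1/3=16/3; d'=(63−2·-1/2)/(16/3)=12
back: M2=12
back: M1=-1/2−1/3·12=-9/2
M: M0=0, M1=-9/2, M2=12, M3=0
seg 0: a=5, c=M0/2=0, d=(M1−M0)/(6·1)=-3/4, b=Δ0−h0·(2M0+M1)/6=-9/4
seg 1: a=2, c=M1/2=-9/4, d=(M2−M1)/(6·2)=11/8, b=Δ1−h1·(2M1+M2)/6=-9/2
seg 2: a=-5, c=M2/2=6, d=(M3−M2)/(6·1)=-2, b=Δ2−h2·(2M2+M3)/6=3
t_q=2 → seg 1, τ=1; S=2+-9/2·τ+-9/4·τ²+11/8·τ³=-27/8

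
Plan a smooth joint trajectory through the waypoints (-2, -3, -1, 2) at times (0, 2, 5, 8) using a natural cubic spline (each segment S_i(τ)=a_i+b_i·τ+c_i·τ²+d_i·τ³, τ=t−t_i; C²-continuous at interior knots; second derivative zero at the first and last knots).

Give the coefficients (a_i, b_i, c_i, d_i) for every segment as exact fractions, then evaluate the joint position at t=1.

Δ: Δ0=-1/2, Δ1=2/3, Δ2=1
row 1: diag=10, rhs=7; c'=3/10, d'=7/10
row 2: denom=12−3·3/10=111/10; d'=(2−3·7/10)/(111/10)=-1/111
back: M2=-1/111
back: M1=7/10−3/10·-1/111=26/37
M: M0=0, M1=26/37, M2=-1/111, M3=0
seg 0: a=-2, c=M0/2=0, d=(M1−M0)/(6·2)=13/222, b=Δ0−h0·(2M0+M1)/6=-163/222
seg 1: a=-3, c=M1/2=13/37, d=(M2−M1)/(6·3)=-79/1998, b=Δ1−h1·(2M1+M2)/6=-7/222
seg 2: a=-1, c=M2/2=-1/222, d=(M3−M2)/(6·3)=1/1998, b=Δ2−h2·(2M2+M3)/6=112/111
t_q=1 → seg 0, τ=1; S=-2+-163/222·τ+0·τ²+13/222·τ³=-99/37

  seg 0: a=-2 b=-163/222 c=0 d=13/222
  seg 1: a=-3 b=-7/222 c=13/37 d=-79/1998
  seg 2: a=-1 b=112/111 c=-1/222 d=1/1998
S(1) = -99/37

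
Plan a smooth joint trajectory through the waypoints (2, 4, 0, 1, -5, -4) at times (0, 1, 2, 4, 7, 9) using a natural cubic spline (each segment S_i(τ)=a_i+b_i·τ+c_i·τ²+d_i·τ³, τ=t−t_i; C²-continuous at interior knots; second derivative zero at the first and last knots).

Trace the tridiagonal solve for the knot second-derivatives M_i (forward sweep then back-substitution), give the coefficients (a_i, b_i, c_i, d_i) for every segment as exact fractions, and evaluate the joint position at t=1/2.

Δ: Δ0=2, Δ1=-4, Δ2=1/2, Δ3=-2, Δ4=1/2
row 1: diag=4, rhs=-36; c'=1/4, d'=-9
row 2: denom=6−1·1/4=23/4; d'=(27−1·-9)/(23/4)=144/23
row 3: denom=10−2·8/23=214/23; d'=(-15−2·144/23)/(214/23)=-633/214
row 4: denom=10−3·69/214=1933/214; d'=(15−3·-633/214)/(1933/214)=5109/1933
back: M4=5109/1933
back: M3=-633/214−69/214·5109/1933=-7365/1933
back: M2=144/23−8/23·-7365/1933=14664/1933
back: M1=-9−1/4·14664/1933=-21063/1933
M: M0=0, M1=-21063/1933, M2=14664/1933, M3=-7365/1933, M4=5109/1933, M5=0
seg 0: a=2, c=M0/2=0, d=(M1−M0)/(6·1)=-7021/3866, b=Δ0−h0·(2M0+M1)/6=14753/3866
seg 1: a=4, c=M1/2=-21063/3866, d=(M2−M1)/(6·1)=11909/3866, b=Δ1−h1·(2M1+M2)/6=-3155/1933
seg 2: a=0, c=M2/2=7332/1933, d=(M3−M2)/(6·2)=-7343/7732, b=Δ2−h2·(2M2+M3)/6=-12709/3866
seg 3: a=1, c=M3/2=-7365/3866, d=(M4−M3)/(6·3)=693/1933, b=Δ3−h3·(2M3+M4)/6=1889/3866
seg 4: a=-5, c=M4/2=5109/3866, d=(M5−M4)/(6·2)=-1703/7732, b=Δ4−h4·(2M4+M5)/6=-4879/3866
t_q=1/2 → seg 0, τ=1/2; S=2+14753/3866·τ+0·τ²+-7021/3866·τ³=113847/30928

  seg 0: a=2 b=14753/3866 c=0 d=-7021/3866
  seg 1: a=4 b=-3155/1933 c=-21063/3866 d=11909/3866
  seg 2: a=0 b=-12709/3866 c=7332/1933 d=-7343/7732
  seg 3: a=1 b=1889/3866 c=-7365/3866 d=693/1933
  seg 4: a=-5 b=-4879/3866 c=5109/3866 d=-1703/7732
S(1/2) = 113847/30928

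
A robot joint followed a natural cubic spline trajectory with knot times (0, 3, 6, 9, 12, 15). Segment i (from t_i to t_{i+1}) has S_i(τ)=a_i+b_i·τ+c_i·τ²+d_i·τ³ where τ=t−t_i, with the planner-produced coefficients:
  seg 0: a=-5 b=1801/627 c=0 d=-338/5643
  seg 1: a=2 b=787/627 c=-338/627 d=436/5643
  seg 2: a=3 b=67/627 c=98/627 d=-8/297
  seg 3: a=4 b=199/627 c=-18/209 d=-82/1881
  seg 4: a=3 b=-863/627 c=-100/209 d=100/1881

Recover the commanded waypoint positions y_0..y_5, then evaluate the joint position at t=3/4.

y_0=-5 y_1=2 y_2=3 y_3=4 y_4=3 y_5=-4
S(3/4) = -19201/6688

y_0 = S_0(0) = a_0 = -5
y_1 = S_1(0) = a_1 = 2
y_2 = S_2(0) = a_2 = 3
y_3 = S_3(0) = a_3 = 4
y_4 = S_4(0) = a_4 = 3
y_5 = S_4(3) = -4
t_q=3/4 is in segment 0 (τ=3/4); S_0(τ)=-19201/6688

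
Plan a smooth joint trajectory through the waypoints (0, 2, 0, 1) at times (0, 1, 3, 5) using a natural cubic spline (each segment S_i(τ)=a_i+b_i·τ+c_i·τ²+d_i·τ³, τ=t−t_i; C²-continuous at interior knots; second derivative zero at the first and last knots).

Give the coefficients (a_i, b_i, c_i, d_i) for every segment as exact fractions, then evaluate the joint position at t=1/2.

  seg 0: a=0 b=115/44 c=0 d=-27/44
  seg 1: a=2 b=17/22 c=-81/44 d=21/44
  seg 2: a=0 b=-19/22 c=45/44 d=-15/88
S(1/2) = 433/352

Δ: Δ0=2, Δ1=-1, Δ2=1/2
row 1: diag=6, rhs=-18; c'=1/3, d'=-3
row 2: denom=8−2·1/3=22/3; d'=(9−2·-3)/(22/3)=45/22
back: M2=45/22
back: M1=-3−1/3·45/22=-81/22
M: M0=0, M1=-81/22, M2=45/22, M3=0
seg 0: a=0, c=M0/2=0, d=(M1−M0)/(6·1)=-27/44, b=Δ0−h0·(2M0+M1)/6=115/44
seg 1: a=2, c=M1/2=-81/44, d=(M2−M1)/(6·2)=21/44, b=Δ1−h1·(2M1+M2)/6=17/22
seg 2: a=0, c=M2/2=45/44, d=(M3−M2)/(6·2)=-15/88, b=Δ2−h2·(2M2+M3)/6=-19/22
t_q=1/2 → seg 0, τ=1/2; S=0+115/44·τ+0·τ²+-27/44·τ³=433/352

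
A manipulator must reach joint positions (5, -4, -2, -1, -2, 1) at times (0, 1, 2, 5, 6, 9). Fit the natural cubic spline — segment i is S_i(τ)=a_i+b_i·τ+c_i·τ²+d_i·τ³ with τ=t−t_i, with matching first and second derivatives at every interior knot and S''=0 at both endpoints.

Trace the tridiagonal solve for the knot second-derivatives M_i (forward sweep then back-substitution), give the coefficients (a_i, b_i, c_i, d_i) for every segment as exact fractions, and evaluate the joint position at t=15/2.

Δ: Δ0=-9, Δ1=2, Δ2=1/3, Δ3=-1, Δ4=1
row 1: diag=4, rhs=66; c'=1/4, d'=33/2
row 2: denom=8−1·1/4=31/4; d'=(-10−1·33/2)/(31/4)=-106/31
row 3: denom=8−3·12/31=212/31; d'=(-8−3·-106/31)/(212/31)=35/106
row 4: denom=8−1·31/212=1665/212; d'=(12−1·35/106)/(1665/212)=2474/1665
back: M4=2474/1665
back: M3=35/106−31/212·2474/1665=188/1665
back: M2=-106/31−12/31·188/1665=-1922/555
back: M1=33/2−1/4·-1922/555=9638/555
M: M0=0, M1=9638/555, M2=-1922/555, M3=188/1665, M4=2474/1665, M5=0
seg 0: a=5, c=M0/2=0, d=(M1−M0)/(6·1)=4819/1665, b=Δ0−h0·(2M0+M1)/6=-19804/1665
seg 1: a=-4, c=M1/2=4819/555, d=(M2−M1)/(6·1)=-1156/333, b=Δ1−h1·(2M1+M2)/6=-5347/1665
seg 2: a=-2, c=M2/2=-961/555, d=(M3−M2)/(6·3)=2977/14985, b=Δ2−h2·(2M2+M3)/6=6227/1665
seg 3: a=-1, c=M3/2=94/1665, d=(M4−M3)/(6·1)=127/555, b=Δ3−h3·(2M3+M4)/6=-428/333
seg 4: a=-2, c=M4/2=1237/1665, d=(M5−M4)/(6·3)=-1237/14985, b=Δ4−h4·(2M4+M5)/6=-809/1665
t_q=15/2 → seg 4, τ=3/2; S=-2+-809/1665·τ+1237/1665·τ²+-1237/14985·τ³=-1977/1480

  seg 0: a=5 b=-19804/1665 c=0 d=4819/1665
  seg 1: a=-4 b=-5347/1665 c=4819/555 d=-1156/333
  seg 2: a=-2 b=6227/1665 c=-961/555 d=2977/14985
  seg 3: a=-1 b=-428/333 c=94/1665 d=127/555
  seg 4: a=-2 b=-809/1665 c=1237/1665 d=-1237/14985
S(15/2) = -1977/1480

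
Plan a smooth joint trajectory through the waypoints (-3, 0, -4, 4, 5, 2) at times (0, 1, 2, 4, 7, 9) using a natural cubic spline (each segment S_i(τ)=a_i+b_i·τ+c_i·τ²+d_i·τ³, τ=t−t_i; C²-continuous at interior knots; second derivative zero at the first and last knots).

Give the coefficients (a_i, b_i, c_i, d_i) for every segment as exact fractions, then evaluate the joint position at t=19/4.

Δ: Δ0=3, Δ1=-4, Δ2=4, Δ3=1/3, Δ4=-3/2
row 1: diag=4, rhs=-42; c'=1/4, d'=-21/2
row 2: denom=6−1·1/4=23/4; d'=(48−1·-21/2)/(23/4)=234/23
row 3: denom=10−2·8/23=214/23; d'=(-22−2·234/23)/(214/23)=-487/107
row 4: denom=10−3·69/214=1933/214; d'=(-11−3·-487/107)/(1933/214)=568/1933
back: M4=568/1933
back: M3=-487/107−69/214·568/1933=-8981/1933
back: M2=234/23−8/23·-8981/1933=22790/1933
back: M1=-21/2−1/4·22790/1933=-25994/1933
M: M0=0, M1=-25994/1933, M2=22790/1933, M3=-8981/1933, M4=568/1933, M5=0
seg 0: a=-3, c=M0/2=0, d=(M1−M0)/(6·1)=-12997/5799, b=Δ0−h0·(2M0+M1)/6=30394/5799
seg 1: a=0, c=M1/2=-12997/1933, d=(M2−M1)/(6·1)=24392/5799, b=Δ1−h1·(2M1+M2)/6=-8597/5799
seg 2: a=-4, c=M2/2=11395/1933, d=(M3−M2)/(6·2)=-31771/23196, b=Δ2−h2·(2M2+M3)/6=-13403/5799
seg 3: a=4, c=M3/2=-8981/3866, d=(M4−M3)/(6·3)=1061/3866, b=Δ3−h3·(2M3+M4)/6=28024/5799
seg 4: a=5, c=M4/2=284/1933, d=(M5−M4)/(6·2)=-142/5799, b=Δ4−h4·(2M4+M5)/6=-19669/11598
t_q=19/4 → seg 3, τ=3/4; S=4+28024/5799·τ+-8981/3866·τ²+1061/3866·τ³=1591795/247424

  seg 0: a=-3 b=30394/5799 c=0 d=-12997/5799
  seg 1: a=0 b=-8597/5799 c=-12997/1933 d=24392/5799
  seg 2: a=-4 b=-13403/5799 c=11395/1933 d=-31771/23196
  seg 3: a=4 b=28024/5799 c=-8981/3866 d=1061/3866
  seg 4: a=5 b=-19669/11598 c=284/1933 d=-142/5799
S(19/4) = 1591795/247424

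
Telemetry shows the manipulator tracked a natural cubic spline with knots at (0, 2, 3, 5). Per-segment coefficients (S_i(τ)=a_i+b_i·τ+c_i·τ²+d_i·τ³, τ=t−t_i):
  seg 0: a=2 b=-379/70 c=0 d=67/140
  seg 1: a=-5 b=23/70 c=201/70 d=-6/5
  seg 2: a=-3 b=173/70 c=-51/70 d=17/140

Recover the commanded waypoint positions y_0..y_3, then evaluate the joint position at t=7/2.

y_0=2 y_1=-5 y_2=-3 y_3=0
S(7/2) = -309/160

y_0 = S_0(0) = a_0 = 2
y_1 = S_1(0) = a_1 = -5
y_2 = S_2(0) = a_2 = -3
y_3 = S_2(2) = 0
t_q=7/2 is in segment 2 (τ=1/2); S_2(τ)=-309/160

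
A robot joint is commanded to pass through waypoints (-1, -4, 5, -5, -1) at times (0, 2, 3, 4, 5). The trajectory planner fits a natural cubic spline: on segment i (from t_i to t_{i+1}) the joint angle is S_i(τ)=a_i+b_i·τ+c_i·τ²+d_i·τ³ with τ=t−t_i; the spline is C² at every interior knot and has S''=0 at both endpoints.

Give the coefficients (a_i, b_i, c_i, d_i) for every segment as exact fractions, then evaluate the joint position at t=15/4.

Δ: Δ0=-3/2, Δ1=9, Δ2=-10, Δ3=4
row 1: diag=6, rhs=63; c'=1/6, d'=21/2
row 2: denom=4−1·1/6=23/6; d'=(-114−1·21/2)/(23/6)=-747/23
row 3: denom=4−1·6/23=86/23; d'=(84−1·-747/23)/(86/23)=2679/86
back: M3=2679/86
back: M2=-747/23−6/23·2679/86=-1746/43
back: M1=21/2−1/6·-1746/43=1485/86
M: M0=0, M1=1485/86, M2=-1746/43, M3=2679/86, M4=0
seg 0: a=-1, c=M0/2=0, d=(M1−M0)/(6·2)=495/344, b=Δ0−h0·(2M0+M1)/6=-312/43
seg 1: a=-4, c=M1/2=1485/172, d=(M2−M1)/(6·1)=-1659/172, b=Δ1−h1·(2M1+M2)/6=861/86
seg 2: a=5, c=M2/2=-873/43, d=(M3−M2)/(6·1)=2057/172, b=Δ2−h2·(2M2+M3)/6=-285/172
seg 3: a=-5, c=M3/2=2679/172, d=(M4−M3)/(6·1)=-893/172, b=Δ3−h3·(2M3+M4)/6=-549/86
t_q=15/4 → seg 2, τ=3/4; S=5+-285/172·τ+-873/43·τ²+2057/172·τ³=-28813/11008

  seg 0: a=-1 b=-312/43 c=0 d=495/344
  seg 1: a=-4 b=861/86 c=1485/172 d=-1659/172
  seg 2: a=5 b=-285/172 c=-873/43 d=2057/172
  seg 3: a=-5 b=-549/86 c=2679/172 d=-893/172
S(15/4) = -28813/11008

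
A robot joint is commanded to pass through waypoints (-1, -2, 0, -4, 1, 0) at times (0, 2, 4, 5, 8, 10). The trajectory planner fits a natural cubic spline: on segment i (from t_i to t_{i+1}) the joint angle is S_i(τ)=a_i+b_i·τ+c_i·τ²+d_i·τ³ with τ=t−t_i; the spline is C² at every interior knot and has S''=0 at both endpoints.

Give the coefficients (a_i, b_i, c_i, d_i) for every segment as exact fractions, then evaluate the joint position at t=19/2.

  seg 0: a=-1 b=-3332/2283 c=0 d=4381/18264
  seg 1: a=-2 b=6479/4566 c=4381/3044 d=-1882/2283
  seg 2: a=0 b=-12403/4566 c=-10675/3044 d=20303/9132
  seg 3: a=-4 b=-27947/9132 c=2407/761 d=-14495/27396
  seg 4: a=1 b=7451/4566 c=-4867/3044 d=4867/18264
S(19/2) = 36511/48704

Δ: Δ0=-1/2, Δ1=1, Δ2=-4, Δ3=5/3, Δ4=-1/2
row 1: diag=8, rhs=9; c'=1/4, d'=9/8
row 2: denom=6−2·1/4=11/2; d'=(-30−2·9/8)/(11/2)=-129/22
row 3: denom=8−1·2/11=86/11; d'=(34−1·-129/22)/(86/11)=877/172
row 4: denom=10−3·33/86=761/86; d'=(-13−3·877/172)/(761/86)=-4867/1522
back: M4=-4867/1522
back: M3=877/172−33/86·-4867/1522=4814/761
back: M2=-129/22−2/11·4814/761=-10675/1522
back: M1=9/8−1/4·-10675/1522=4381/1522
M: M0=0, M1=4381/1522, M2=-10675/1522, M3=4814/761, M4=-4867/1522, M5=0
seg 0: a=-1, c=M0/2=0, d=(M1−M0)/(6·2)=4381/18264, b=Δ0−h0·(2M0+M1)/6=-3332/2283
seg 1: a=-2, c=M1/2=4381/3044, d=(M2−M1)/(6·2)=-1882/2283, b=Δ1−h1·(2M1+M2)/6=6479/4566
seg 2: a=0, c=M2/2=-10675/3044, d=(M3−M2)/(6·1)=20303/9132, b=Δ2−h2·(2M2+M3)/6=-12403/4566
seg 3: a=-4, c=M3/2=2407/761, d=(M4−M3)/(6·3)=-14495/27396, b=Δ3−h3·(2M3+M4)/6=-27947/9132
seg 4: a=1, c=M4/2=-4867/3044, d=(M5−M4)/(6·2)=4867/18264, b=Δ4−h4·(2M4+M5)/6=7451/4566
t_q=19/2 → seg 4, τ=3/2; S=1+7451/4566·τ+-4867/3044·τ²+4867/18264·τ³=36511/48704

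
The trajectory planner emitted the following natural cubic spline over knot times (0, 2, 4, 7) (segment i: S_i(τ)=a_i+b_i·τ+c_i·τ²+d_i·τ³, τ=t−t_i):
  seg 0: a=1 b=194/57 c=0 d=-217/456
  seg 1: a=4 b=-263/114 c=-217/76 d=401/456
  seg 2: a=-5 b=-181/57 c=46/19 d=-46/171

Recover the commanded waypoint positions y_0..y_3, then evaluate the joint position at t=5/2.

y_0 = S_0(0) = a_0 = 1
y_1 = S_1(0) = a_1 = 4
y_2 = S_2(0) = a_2 = -5
y_3 = S_2(3) = 0
t_q=5/2 is in segment 1 (τ=1/2); S_1(τ)=2727/1216

y_0=1 y_1=4 y_2=-5 y_3=0
S(5/2) = 2727/1216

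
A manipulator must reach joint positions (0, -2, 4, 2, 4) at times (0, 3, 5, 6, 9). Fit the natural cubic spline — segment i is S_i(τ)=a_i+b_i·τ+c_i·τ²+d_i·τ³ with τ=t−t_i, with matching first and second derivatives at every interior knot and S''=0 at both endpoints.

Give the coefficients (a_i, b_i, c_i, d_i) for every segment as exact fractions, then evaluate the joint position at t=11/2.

  seg 0: a=0 b=-355/146 c=0 d=773/3942
  seg 1: a=-2 b=209/73 c=773/438 d=-743/876
  seg 2: a=4 b=-56/219 c=-728/219 d=346/219
  seg 3: a=2 b=-158/73 c=310/219 d=-310/1971
S(11/2) = 2837/876

Δ: Δ0=-2/3, Δ1=3, Δ2=-2, Δ3=2/3
row 1: diag=10, rhs=22; c'=1/5, d'=11/5
row 2: denom=6−2·1/5=28/5; d'=(-30−2·11/5)/(28/5)=-43/7
row 3: denom=8−1·5/28=219/28; d'=(16−1·-43/7)/(219/28)=620/219
back: M3=620/219
back: M2=-43/7−5/28·620/219=-1456/219
back: M1=11/5−1/5·-1456/219=773/219
M: M0=0, M1=773/219, M2=-1456/219, M3=620/219, M4=0
seg 0: a=0, c=M0/2=0, d=(M1−M0)/(6·3)=773/3942, b=Δ0−h0·(2M0+M1)/6=-355/146
seg 1: a=-2, c=M1/2=773/438, d=(M2−M1)/(6·2)=-743/876, b=Δ1−h1·(2M1+M2)/6=209/73
seg 2: a=4, c=M2/2=-728/219, d=(M3−M2)/(6·1)=346/219, b=Δ2−h2·(2M2+M3)/6=-56/219
seg 3: a=2, c=M3/2=310/219, d=(M4−M3)/(6·3)=-310/1971, b=Δ3−h3·(2M3+M4)/6=-158/73
t_q=11/2 → seg 2, τ=1/2; S=4+-56/219·τ+-728/219·τ²+346/219·τ³=2837/876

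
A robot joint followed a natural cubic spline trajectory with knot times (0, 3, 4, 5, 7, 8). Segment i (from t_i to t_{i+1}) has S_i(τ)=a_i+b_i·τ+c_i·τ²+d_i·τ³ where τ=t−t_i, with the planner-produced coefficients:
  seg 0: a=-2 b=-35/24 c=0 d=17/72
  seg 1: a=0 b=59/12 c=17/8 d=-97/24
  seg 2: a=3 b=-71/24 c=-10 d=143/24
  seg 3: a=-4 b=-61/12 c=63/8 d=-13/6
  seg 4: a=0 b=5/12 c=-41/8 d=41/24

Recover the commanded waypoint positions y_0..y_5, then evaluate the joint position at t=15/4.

y_0 = S_0(0) = a_0 = -2
y_1 = S_1(0) = a_1 = 0
y_2 = S_2(0) = a_2 = 3
y_3 = S_3(0) = a_3 = -4
y_4 = S_4(0) = a_4 = 0
y_5 = S_4(1) = -3
t_q=15/4 is in segment 1 (τ=3/4); S_1(τ)=1627/512

y_0=-2 y_1=0 y_2=3 y_3=-4 y_4=0 y_5=-3
S(15/4) = 1627/512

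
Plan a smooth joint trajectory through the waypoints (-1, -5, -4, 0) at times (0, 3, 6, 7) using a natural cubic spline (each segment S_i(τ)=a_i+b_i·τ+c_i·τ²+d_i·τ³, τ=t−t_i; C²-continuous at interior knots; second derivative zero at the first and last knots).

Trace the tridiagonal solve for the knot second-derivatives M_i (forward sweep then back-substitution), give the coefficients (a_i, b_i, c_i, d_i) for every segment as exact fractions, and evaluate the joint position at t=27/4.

Δ: Δ0=-4/3, Δ1=1/3, Δ2=4
row 1: diag=12, rhs=10; c'=1/4, d'=5/6
row 2: denom=8−3·1/4=29/4; d'=(22−3·5/6)/(29/4)=78/29
back: M2=78/29
back: M1=5/6−1/4·78/29=14/87
M: M0=0, M1=14/87, M2=78/29, M3=0
seg 0: a=-1, c=M0/2=0, d=(M1−M0)/(6·3)=7/783, b=Δ0−h0·(2M0+M1)/6=-41/29
seg 1: a=-5, c=M1/2=7/87, d=(M2−M1)/(6·3)=110/783, b=Δ1−h1·(2M1+M2)/6=-34/29
seg 2: a=-4, c=M2/2=39/29, d=(M3−M2)/(6·1)=-13/29, b=Δ2−h2·(2M2+M3)/6=90/29
t_q=27/4 → seg 2, τ=3/4; S=-4+90/29·τ+39/29·τ²+-13/29·τ³=-2051/1856

  seg 0: a=-1 b=-41/29 c=0 d=7/783
  seg 1: a=-5 b=-34/29 c=7/87 d=110/783
  seg 2: a=-4 b=90/29 c=39/29 d=-13/29
S(27/4) = -2051/1856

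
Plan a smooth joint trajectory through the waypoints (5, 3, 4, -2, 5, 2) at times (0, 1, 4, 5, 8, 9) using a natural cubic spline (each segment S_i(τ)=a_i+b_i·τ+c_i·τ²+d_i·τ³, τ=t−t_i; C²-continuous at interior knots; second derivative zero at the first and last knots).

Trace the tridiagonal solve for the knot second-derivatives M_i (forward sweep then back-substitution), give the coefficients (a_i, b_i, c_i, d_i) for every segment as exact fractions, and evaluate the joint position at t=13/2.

  seg 0: a=5 b=-2741/987 c=0 d=767/987
  seg 1: a=3 b=-440/987 c=767/329 d=-6134/8883
  seg 2: a=4 b=-5036/987 c=-3833/987 d=421/141
  seg 3: a=-2 b=-1287/329 c=5008/987 d=-8860/8883
  seg 4: a=5 b=-131/329 c=-1284/329 d=428/329
S(13/2) = 60/329

Δ: Δ0=-2, Δ1=1/3, Δ2=-6, Δ3=7/3, Δ4=-3
row 1: diag=8, rhs=14; c'=3/8, d'=7/4
row 2: denom=8−3·3/8=55/8; d'=(-38−3·7/4)/(55/8)=-346/55
row 3: denom=8−1·8/55=432/55; d'=(50−1·-346/55)/(432/55)=43/6
row 4: denom=8−3·55/144=329/48; d'=(-32−3·43/6)/(329/48)=-2568/329
back: M4=-2568/329
back: M3=43/6−55/144·-2568/329=10016/987
back: M2=-346/55−8/55·10016/987=-7666/987
back: M1=7/4−3/8·-7666/987=1534/329
M: M0=0, M1=1534/329, M2=-7666/987, M3=10016/987, M4=-2568/329, M5=0
seg 0: a=5, c=M0/2=0, d=(M1−M0)/(6·1)=767/987, b=Δ0−h0·(2M0+M1)/6=-2741/987
seg 1: a=3, c=M1/2=767/329, d=(M2−M1)/(6·3)=-6134/8883, b=Δ1−h1·(2M1+M2)/6=-440/987
seg 2: a=4, c=M2/2=-3833/987, d=(M3−M2)/(6·1)=421/141, b=Δ2−h2·(2M2+M3)/6=-5036/987
seg 3: a=-2, c=M3/2=5008/987, d=(M4−M3)/(6·3)=-8860/8883, b=Δ3−h3·(2M3+M4)/6=-1287/329
seg 4: a=5, c=M4/2=-1284/329, d=(M5−M4)/(6·1)=428/329, b=Δ4−h4·(2M4+M5)/6=-131/329
t_q=13/2 → seg 3, τ=3/2; S=-2+-1287/329·τ+5008/987·τ²+-8860/8883·τ³=60/329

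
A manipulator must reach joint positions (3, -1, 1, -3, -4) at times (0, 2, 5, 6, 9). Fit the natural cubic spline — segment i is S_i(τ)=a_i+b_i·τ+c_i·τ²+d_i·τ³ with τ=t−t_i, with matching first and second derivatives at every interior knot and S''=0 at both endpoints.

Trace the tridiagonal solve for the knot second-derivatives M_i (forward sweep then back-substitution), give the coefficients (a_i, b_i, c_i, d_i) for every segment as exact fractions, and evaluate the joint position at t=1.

  seg 0: a=3 b=-283/93 c=0 d=97/372
  seg 1: a=-1 b=8/93 c=97/62 d=-85/186
  seg 2: a=1 b=-533/186 c=-79/31 d=263/186
  seg 3: a=-3 b=-346/93 c=105/62 d=-35/186
S(1) = 27/124

Δ: Δ0=-2, Δ1=2/3, Δ2=-4, Δ3=-1/3
row 1: diag=10, rhs=16; c'=3/10, d'=8/5
row 2: denom=8−3·3/10=71/10; d'=(-28−3·8/5)/(71/10)=-328/71
row 3: denom=8−1·10/71=558/71; d'=(22−1·-328/71)/(558/71)=105/31
back: M3=105/31
back: M2=-328/71−10/71·105/31=-158/31
back: M1=8/5−3/10·-158/31=97/31
M: M0=0, M1=97/31, M2=-158/31, M3=105/31, M4=0
seg 0: a=3, c=M0/2=0, d=(M1−M0)/(6·2)=97/372, b=Δ0−h0·(2M0+M1)/6=-283/93
seg 1: a=-1, c=M1/2=97/62, d=(M2−M1)/(6·3)=-85/186, b=Δ1−h1·(2M1+M2)/6=8/93
seg 2: a=1, c=M2/2=-79/31, d=(M3−M2)/(6·1)=263/186, b=Δ2−h2·(2M2+M3)/6=-533/186
seg 3: a=-3, c=M3/2=105/62, d=(M4−M3)/(6·3)=-35/186, b=Δ3−h3·(2M3+M4)/6=-346/93
t_q=1 → seg 0, τ=1; S=3+-283/93·τ+0·τ²+97/372·τ³=27/124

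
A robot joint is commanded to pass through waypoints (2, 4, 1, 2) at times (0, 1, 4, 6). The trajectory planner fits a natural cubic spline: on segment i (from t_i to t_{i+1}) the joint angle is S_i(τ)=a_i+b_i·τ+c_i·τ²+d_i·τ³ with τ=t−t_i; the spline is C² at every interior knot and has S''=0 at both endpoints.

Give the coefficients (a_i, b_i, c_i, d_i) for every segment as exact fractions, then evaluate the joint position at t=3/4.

  seg 0: a=2 b=353/142 c=0 d=-69/142
  seg 1: a=4 b=73/71 c=-207/142 d=37/142
  seg 2: a=1 b=-97/142 c=63/71 d=-21/142
S(3/4) = 33257/9088

Δ: Δ0=2, Δ1=-1, Δ2=1/2
row 1: diag=8, rhs=-18; c'=3/8, d'=-9/4
row 2: denom=10−3·3/8=71/8; d'=(9−3·-9/4)/(71/8)=126/71
back: M2=126/71
back: M1=-9/4−3/8·126/71=-207/71
M: M0=0, M1=-207/71, M2=126/71, M3=0
seg 0: a=2, c=M0/2=0, d=(M1−M0)/(6·1)=-69/142, b=Δ0−h0·(2M0+M1)/6=353/142
seg 1: a=4, c=M1/2=-207/142, d=(M2−M1)/(6·3)=37/142, b=Δ1−h1·(2M1+M2)/6=73/71
seg 2: a=1, c=M2/2=63/71, d=(M3−M2)/(6·2)=-21/142, b=Δ2−h2·(2M2+M3)/6=-97/142
t_q=3/4 → seg 0, τ=3/4; S=2+353/142·τ+0·τ²+-69/142·τ³=33257/9088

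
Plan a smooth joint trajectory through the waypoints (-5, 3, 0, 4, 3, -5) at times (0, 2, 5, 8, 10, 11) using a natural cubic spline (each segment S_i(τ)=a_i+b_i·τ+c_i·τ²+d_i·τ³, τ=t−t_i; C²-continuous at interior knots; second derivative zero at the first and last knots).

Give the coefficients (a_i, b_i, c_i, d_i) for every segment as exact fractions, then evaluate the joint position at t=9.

  seg 0: a=-5 b=7399/1419 c=0 d=-1723/5676
  seg 1: a=3 b=2230/1419 c=-1723/946 d=8209/25542
  seg 2: a=0 b=-1927/2838 c=1520/1419 d=-3409/25542
  seg 3: a=4 b=3043/1419 c=-123/946 d=-6767/11352
  seg 4: a=3 b=-15691/2838 c=-7013/1892 d=7013/5676
S(9) = 20503/3784

Δ: Δ0=4, Δ1=-1, Δ2=4/3, Δ3=-1/2, Δ4=-8
row 1: diag=10, rhs=-30; c'=3/10, d'=-3
row 2: denom=12−3·3/10=111/10; d'=(14−3·-3)/(111/10)=230/111
row 3: denom=10−3·10/37=340/37; d'=(-11−3·230/111)/(340/37)=-637/340
row 4: denom=6−2·37/170=473/85; d'=(-45−2·-637/340)/(473/85)=-7013/946
back: M4=-7013/946
back: M3=-637/340−37/170·-7013/946=-123/473
back: M2=230/111−10/37·-123/473=3040/1419
back: M1=-3−3/10·3040/1419=-1723/473
M: M0=0, M1=-1723/473, M2=3040/1419, M3=-123/473, M4=-7013/946, M5=0
seg 0: a=-5, c=M0/2=0, d=(M1−M0)/(6·2)=-1723/5676, b=Δ0−h0·(2M0+M1)/6=7399/1419
seg 1: a=3, c=M1/2=-1723/946, d=(M2−M1)/(6·3)=8209/25542, b=Δ1−h1·(2M1+M2)/6=2230/1419
seg 2: a=0, c=M2/2=1520/1419, d=(M3−M2)/(6·3)=-3409/25542, b=Δ2−h2·(2M2+M3)/6=-1927/2838
seg 3: a=4, c=M3/2=-123/946, d=(M4−M3)/(6·2)=-6767/11352, b=Δ3−h3·(2M3+M4)/6=3043/1419
seg 4: a=3, c=M4/2=-7013/1892, d=(M5−M4)/(6·1)=7013/5676, b=Δ4−h4·(2M4+M5)/6=-15691/2838
t_q=9 → seg 3, τ=1; S=4+3043/1419·τ+-123/946·τ²+-6767/11352·τ³=20503/3784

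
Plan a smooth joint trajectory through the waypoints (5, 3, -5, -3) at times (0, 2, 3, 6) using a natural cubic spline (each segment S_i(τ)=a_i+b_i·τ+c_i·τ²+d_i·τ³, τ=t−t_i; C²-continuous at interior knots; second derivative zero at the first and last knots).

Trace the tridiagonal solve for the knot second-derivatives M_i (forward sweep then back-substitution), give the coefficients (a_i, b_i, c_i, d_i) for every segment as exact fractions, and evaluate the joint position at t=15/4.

  seg 0: a=5 b=247/141 c=0 d=-97/141
  seg 1: a=3 b=-917/141 c=-194/47 d=371/141
  seg 2: a=-5 b=-968/141 c=177/47 d=-59/141
S(15/4) = -24687/3008

Δ: Δ0=-1, Δ1=-8, Δ2=2/3
row 1: diag=6, rhs=-42; c'=1/6, d'=-7
row 2: denom=8−1·1/6=47/6; d'=(52−1·-7)/(47/6)=354/47
back: M2=354/47
back: M1=-7−1/6·354/47=-388/47
M: M0=0, M1=-388/47, M2=354/47, M3=0
seg 0: a=5, c=M0/2=0, d=(M1−M0)/(6·2)=-97/141, b=Δ0−h0·(2M0+M1)/6=247/141
seg 1: a=3, c=M1/2=-194/47, d=(M2−M1)/(6·1)=371/141, b=Δ1−h1·(2M1+M2)/6=-917/141
seg 2: a=-5, c=M2/2=177/47, d=(M3−M2)/(6·3)=-59/141, b=Δ2−h2·(2M2+M3)/6=-968/141
t_q=15/4 → seg 2, τ=3/4; S=-5+-968/141·τ+177/47·τ²+-59/141·τ³=-24687/3008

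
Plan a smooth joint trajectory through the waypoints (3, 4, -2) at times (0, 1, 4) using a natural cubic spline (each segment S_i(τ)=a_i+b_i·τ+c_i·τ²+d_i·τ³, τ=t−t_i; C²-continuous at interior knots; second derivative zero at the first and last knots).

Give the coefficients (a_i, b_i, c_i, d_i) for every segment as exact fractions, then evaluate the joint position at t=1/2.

  seg 0: a=3 b=11/8 c=0 d=-3/8
  seg 1: a=4 b=1/4 c=-9/8 d=1/8
S(1/2) = 233/64

Δ: Δ0=1, Δ1=-2
row 1: diag=8, rhs=-18; c'=3/8, d'=-9/4
back: M1=-9/4
M: M0=0, M1=-9/4, M2=0
seg 0: a=3, c=M0/2=0, d=(M1−M0)/(6·1)=-3/8, b=Δ0−h0·(2M0+M1)/6=11/8
seg 1: a=4, c=M1/2=-9/8, d=(M2−M1)/(6·3)=1/8, b=Δ1−h1·(2M1+M2)/6=1/4
t_q=1/2 → seg 0, τ=1/2; S=3+11/8·τ+0·τ²+-3/8·τ³=233/64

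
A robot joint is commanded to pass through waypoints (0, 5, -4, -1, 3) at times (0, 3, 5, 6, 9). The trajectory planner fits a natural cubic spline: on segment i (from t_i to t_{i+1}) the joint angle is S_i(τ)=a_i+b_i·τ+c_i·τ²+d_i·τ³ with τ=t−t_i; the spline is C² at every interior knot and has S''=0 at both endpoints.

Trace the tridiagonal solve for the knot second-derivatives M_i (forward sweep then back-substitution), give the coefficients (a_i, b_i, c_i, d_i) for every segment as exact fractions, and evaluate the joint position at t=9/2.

Δ: Δ0=5/3, Δ1=-9/2, Δ2=3, Δ3=4/3
row 1: diag=10, rhs=-37; c'=1/5, d'=-37/10
row 2: denom=6−2·1/5=28/5; d'=(45−2·-37/10)/(28/5)=131/14
row 3: denom=8−1·5/28=219/28; d'=(-10−1·131/14)/(219/28)=-542/219
back: M3=-542/219
back: M2=131/14−5/28·-542/219=2146/219
back: M1=-37/10−1/5·2146/219=-2479/438
M: M0=0, M1=-2479/438, M2=2146/219, M3=-542/219, M4=0
seg 0: a=0, c=M0/2=0, d=(M1−M0)/(6·3)=-2479/7884, b=Δ0−h0·(2M0+M1)/6=1313/292
seg 1: a=5, c=M1/2=-2479/876, d=(M2−M1)/(6·2)=2257/1752, b=Δ1−h1·(2M1+M2)/6=-583/146
seg 2: a=-4, c=M2/2=1073/219, d=(M3−M2)/(6·1)=-448/219, b=Δ2−h2·(2M2+M3)/6=32/219
seg 3: a=-1, c=M3/2=-271/219, d=(M4−M3)/(6·3)=271/1971, b=Δ3−h3·(2M3+M4)/6=278/73
t_q=9/2 → seg 1, τ=3/2; S=5+-583/146·τ+-2479/876·τ²+2257/1752·τ³=-14059/4672

  seg 0: a=0 b=1313/292 c=0 d=-2479/7884
  seg 1: a=5 b=-583/146 c=-2479/876 d=2257/1752
  seg 2: a=-4 b=32/219 c=1073/219 d=-448/219
  seg 3: a=-1 b=278/73 c=-271/219 d=271/1971
S(9/2) = -14059/4672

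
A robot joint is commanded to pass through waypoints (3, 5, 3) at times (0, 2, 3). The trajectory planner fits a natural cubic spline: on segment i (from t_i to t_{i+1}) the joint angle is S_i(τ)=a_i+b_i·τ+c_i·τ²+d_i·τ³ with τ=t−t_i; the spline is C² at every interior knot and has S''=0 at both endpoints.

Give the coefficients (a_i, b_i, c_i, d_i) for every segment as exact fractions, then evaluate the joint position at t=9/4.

Δ: Δ0=1, Δ1=-2
row 1: diag=6, rhs=-18; c'=1/6, d'=-3
back: M1=-3
M: M0=0, M1=-3, M2=0
seg 0: a=3, c=M0/2=0, d=(M1−M0)/(6·2)=-1/4, b=Δ0−h0·(2M0+M1)/6=2
seg 1: a=5, c=M1/2=-3/2, d=(M2−M1)/(6·1)=1/2, b=Δ1−h1·(2M1+M2)/6=-1
t_q=9/4 → seg 1, τ=1/4; S=5+-1·τ+-3/2·τ²+1/2·τ³=597/128

  seg 0: a=3 b=2 c=0 d=-1/4
  seg 1: a=5 b=-1 c=-3/2 d=1/2
S(9/4) = 597/128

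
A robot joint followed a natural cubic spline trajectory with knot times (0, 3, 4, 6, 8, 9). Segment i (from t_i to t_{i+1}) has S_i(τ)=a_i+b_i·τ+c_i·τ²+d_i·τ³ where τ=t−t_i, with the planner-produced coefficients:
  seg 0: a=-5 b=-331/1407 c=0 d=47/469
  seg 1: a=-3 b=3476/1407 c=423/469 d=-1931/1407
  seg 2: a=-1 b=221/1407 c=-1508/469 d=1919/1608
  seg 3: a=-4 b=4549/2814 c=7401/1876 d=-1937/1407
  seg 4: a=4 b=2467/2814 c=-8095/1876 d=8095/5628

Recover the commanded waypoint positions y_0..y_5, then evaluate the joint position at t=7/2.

y_0 = S_0(0) = a_0 = -5
y_1 = S_1(0) = a_1 = -3
y_2 = S_2(0) = a_2 = -1
y_3 = S_3(0) = a_3 = -4
y_4 = S_4(0) = a_4 = 4
y_5 = S_4(1) = 2
t_q=7/2 is in segment 1 (τ=1/2); S_1(τ)=-917/536

y_0=-5 y_1=-3 y_2=-1 y_3=-4 y_4=4 y_5=2
S(7/2) = -917/536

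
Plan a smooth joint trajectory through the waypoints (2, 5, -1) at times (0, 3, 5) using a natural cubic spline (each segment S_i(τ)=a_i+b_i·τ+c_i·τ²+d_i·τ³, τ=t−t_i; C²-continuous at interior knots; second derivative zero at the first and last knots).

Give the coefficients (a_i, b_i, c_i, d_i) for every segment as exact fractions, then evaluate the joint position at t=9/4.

  seg 0: a=2 b=11/5 c=0 d=-2/15
  seg 1: a=5 b=-7/5 c=-6/5 d=1/5
S(9/4) = 869/160

Δ: Δ0=1, Δ1=-3
row 1: diag=10, rhs=-24; c'=1/5, d'=-12/5
back: M1=-12/5
M: M0=0, M1=-12/5, M2=0
seg 0: a=2, c=M0/2=0, d=(M1−M0)/(6·3)=-2/15, b=Δ0−h0·(2M0+M1)/6=11/5
seg 1: a=5, c=M1/2=-6/5, d=(M2−M1)/(6·2)=1/5, b=Δ1−h1·(2M1+M2)/6=-7/5
t_q=9/4 → seg 0, τ=9/4; S=2+11/5·τ+0·τ²+-2/15·τ³=869/160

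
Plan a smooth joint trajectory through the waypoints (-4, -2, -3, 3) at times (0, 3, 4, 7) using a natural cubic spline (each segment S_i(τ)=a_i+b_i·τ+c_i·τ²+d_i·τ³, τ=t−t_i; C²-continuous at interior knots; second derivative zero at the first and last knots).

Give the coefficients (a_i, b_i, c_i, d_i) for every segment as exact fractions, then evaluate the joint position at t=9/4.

  seg 0: a=-4 b=13/9 c=0 d=-7/81
  seg 1: a=-2 b=-8/9 c=-7/9 d=2/3
  seg 2: a=-3 b=-4/9 c=11/9 d=-11/81
S(9/4) = -111/64

Δ: Δ0=2/3, Δ1=-1, Δ2=2
row 1: diag=8, rhs=-10; c'=1/8, d'=-5/4
row 2: denom=8−1·1/8=63/8; d'=(18−1·-5/4)/(63/8)=22/9
back: M2=22/9
back: M1=-5/4−1/8·22/9=-14/9
M: M0=0, M1=-14/9, M2=22/9, M3=0
seg 0: a=-4, c=M0/2=0, d=(M1−M0)/(6·3)=-7/81, b=Δ0−h0·(2M0+M1)/6=13/9
seg 1: a=-2, c=M1/2=-7/9, d=(M2−M1)/(6·1)=2/3, b=Δ1−h1·(2M1+M2)/6=-8/9
seg 2: a=-3, c=M2/2=11/9, d=(M3−M2)/(6·3)=-11/81, b=Δ2−h2·(2M2+M3)/6=-4/9
t_q=9/4 → seg 0, τ=9/4; S=-4+13/9·τ+0·τ²+-7/81·τ³=-111/64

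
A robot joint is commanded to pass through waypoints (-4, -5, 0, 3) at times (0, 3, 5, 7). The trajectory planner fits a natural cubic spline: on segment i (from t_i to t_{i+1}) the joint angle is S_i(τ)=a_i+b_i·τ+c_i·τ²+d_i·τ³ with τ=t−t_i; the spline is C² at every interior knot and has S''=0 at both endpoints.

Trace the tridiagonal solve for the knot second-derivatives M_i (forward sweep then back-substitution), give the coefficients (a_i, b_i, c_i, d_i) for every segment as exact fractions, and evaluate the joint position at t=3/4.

Δ: Δ0=-1/3, Δ1=5/2, Δ2=3/2
row 1: diag=10, rhs=17; c'=1/5, d'=17/10
row 2: denom=8−2·1/5=38/5; d'=(-6−2·17/10)/(38/5)=-47/38
back: M2=-47/38
back: M1=17/10−1/5·-47/38=37/19
M: M0=0, M1=37/19, M2=-47/38, M3=0
seg 0: a=-4, c=M0/2=0, d=(M1−M0)/(6·3)=37/342, b=Δ0−h0·(2M0+M1)/6=-149/114
seg 1: a=-5, c=M1/2=37/38, d=(M2−M1)/(6·2)=-121/456, b=Δ1−h1·(2M1+M2)/6=92/57
seg 2: a=0, c=M2/2=-47/76, d=(M3−M2)/(6·2)=47/456, b=Δ2−h2·(2M2+M3)/6=265/114
t_q=3/4 → seg 0, τ=3/4; S=-4+-149/114·τ+0·τ²+37/342·τ³=-12001/2432

  seg 0: a=-4 b=-149/114 c=0 d=37/342
  seg 1: a=-5 b=92/57 c=37/38 d=-121/456
  seg 2: a=0 b=265/114 c=-47/76 d=47/456
S(3/4) = -12001/2432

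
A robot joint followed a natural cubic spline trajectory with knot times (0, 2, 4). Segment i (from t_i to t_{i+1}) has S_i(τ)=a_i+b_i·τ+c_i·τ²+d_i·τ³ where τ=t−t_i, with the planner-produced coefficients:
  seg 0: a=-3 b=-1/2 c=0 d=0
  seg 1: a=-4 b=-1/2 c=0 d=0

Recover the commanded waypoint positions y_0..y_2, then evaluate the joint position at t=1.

y_0 = S_0(0) = a_0 = -3
y_1 = S_1(0) = a_1 = -4
y_2 = S_1(2) = -5
t_q=1 is in segment 0 (τ=1); S_0(τ)=-7/2

y_0=-3 y_1=-4 y_2=-5
S(1) = -7/2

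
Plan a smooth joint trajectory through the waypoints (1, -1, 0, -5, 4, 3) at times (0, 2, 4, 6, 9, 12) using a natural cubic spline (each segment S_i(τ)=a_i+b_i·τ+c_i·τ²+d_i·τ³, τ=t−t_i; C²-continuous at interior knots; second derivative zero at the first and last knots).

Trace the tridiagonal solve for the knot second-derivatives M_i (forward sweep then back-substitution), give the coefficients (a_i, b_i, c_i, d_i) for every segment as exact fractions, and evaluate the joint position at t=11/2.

Δ: Δ0=-1, Δ1=1/2, Δ2=-5/2, Δ3=3, Δ4=-1/3
row 1: diag=8, rhs=9; c'=1/4, d'=9/8
row 2: denom=8−2·1/4=15/2; d'=(-18−2·9/8)/(15/2)=-27/10
row 3: denom=10−2·4/15=142/15; d'=(33−2·-27/10)/(142/15)=288/71
row 4: denom=12−3·45/142=1569/142; d'=(-20−3·288/71)/(1569/142)=-4568/1569
back: M4=-4568/1569
back: M3=288/71−45/142·-4568/1569=2604/523
back: M2=-27/10−4/15·2604/523=-4213/1046
back: M1=9/8−1/4·-4213/1046=1115/523
M: M0=0, M1=1115/523, M2=-4213/1046, M3=2604/523, M4=-4568/1569, M5=0
seg 0: a=1, c=M0/2=0, d=(M1−M0)/(6·2)=1115/6276, b=Δ0−h0·(2M0+M1)/6=-2684/1569
seg 1: a=-1, c=M1/2=1115/1046, d=(M2−M1)/(6·2)=-6443/12552, b=Δ1−h1·(2M1+M2)/6=661/1569
seg 2: a=0, c=M2/2=-4213/2092, d=(M3−M2)/(6·2)=9421/12552, b=Δ2−h2·(2M2+M3)/6=-4627/3138
seg 3: a=-5, c=M3/2=1302/523, d=(M4−M3)/(6·3)=-6190/14121, b=Δ3−h3·(2M3+M4)/6=-821/1569
seg 4: a=4, c=M4/2=-2284/1569, d=(M5−M4)/(6·3)=2284/14121, b=Δ4−h4·(2M4+M5)/6=4045/1569
t_q=11/2 → seg 2, τ=3/2; S=0+-4627/3138·τ+-4213/2092·τ²+9421/12552·τ³=-140911/33472

  seg 0: a=1 b=-2684/1569 c=0 d=1115/6276
  seg 1: a=-1 b=661/1569 c=1115/1046 d=-6443/12552
  seg 2: a=0 b=-4627/3138 c=-4213/2092 d=9421/12552
  seg 3: a=-5 b=-821/1569 c=1302/523 d=-6190/14121
  seg 4: a=4 b=4045/1569 c=-2284/1569 d=2284/14121
S(11/2) = -140911/33472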